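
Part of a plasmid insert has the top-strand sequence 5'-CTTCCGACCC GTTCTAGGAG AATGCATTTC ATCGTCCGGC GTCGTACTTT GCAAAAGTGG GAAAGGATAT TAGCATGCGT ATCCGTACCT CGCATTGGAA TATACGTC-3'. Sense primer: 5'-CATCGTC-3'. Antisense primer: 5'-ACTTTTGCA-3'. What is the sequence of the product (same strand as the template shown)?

5'-CATCGTCCGGCGTCGTACTTTGCAAAAGT-3'

Forward primer CATCGTC is found on the top strand at positions 30–36.
Taking the reverse complement of ACTTTTGCA gives TGCAAAAGT, found at positions 50–58 on the template; the primer anneals here to the top strand with its 3' end pointing upstream.
The product is the template from position 30 through 58 (29 bp).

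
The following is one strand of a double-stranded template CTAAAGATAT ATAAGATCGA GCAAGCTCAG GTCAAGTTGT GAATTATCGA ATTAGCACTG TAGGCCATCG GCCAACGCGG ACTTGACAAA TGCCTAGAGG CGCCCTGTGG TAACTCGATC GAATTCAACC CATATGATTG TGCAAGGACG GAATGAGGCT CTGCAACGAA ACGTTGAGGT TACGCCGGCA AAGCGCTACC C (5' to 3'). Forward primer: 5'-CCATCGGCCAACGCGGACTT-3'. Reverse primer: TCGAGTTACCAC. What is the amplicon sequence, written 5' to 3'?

The forward primer matches the template at positions 65–84.
Reverse complement of the reverse primer: GTGGTAACTCGA. This occurs on the top strand at positions 107–118.
The product is the template from position 65 through 118 (54 bp).

5'-CCATCGGCCAACGCGGACTTGACAAATGCCTAGAGGCGCCCTGTGGTAACTCGA-3'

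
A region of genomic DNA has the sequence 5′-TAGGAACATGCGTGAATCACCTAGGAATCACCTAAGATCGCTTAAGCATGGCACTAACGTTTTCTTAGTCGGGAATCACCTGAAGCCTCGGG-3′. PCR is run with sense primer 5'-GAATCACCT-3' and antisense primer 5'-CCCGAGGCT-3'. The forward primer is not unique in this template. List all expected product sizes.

The forward primer GAATCACCT matches the top strand at positions 14–22, 25–33, 73–81.
The reverse primer's reverse complement is AGCCTCGGG, matching at positions 84–92.
Each forward site pairs with the reverse site to give a product ending at position 92: sizes 79, 68, 20 bp.

79 bp, 68 bp, 20 bp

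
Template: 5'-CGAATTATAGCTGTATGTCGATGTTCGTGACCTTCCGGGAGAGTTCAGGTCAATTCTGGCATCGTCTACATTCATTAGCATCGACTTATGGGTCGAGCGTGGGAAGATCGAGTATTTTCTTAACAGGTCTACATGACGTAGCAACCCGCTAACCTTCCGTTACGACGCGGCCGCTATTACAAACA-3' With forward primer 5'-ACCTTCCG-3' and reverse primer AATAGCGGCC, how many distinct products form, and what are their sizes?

Two products: 149 bp, 27 bp

The forward primer ACCTTCCG matches the top strand at positions 30–37, 152–159.
The reverse primer's reverse complement is GGCCGCTATT, matching at positions 169–178.
Each forward site pairs with the reverse site to give a product ending at position 178: sizes 149, 27 bp.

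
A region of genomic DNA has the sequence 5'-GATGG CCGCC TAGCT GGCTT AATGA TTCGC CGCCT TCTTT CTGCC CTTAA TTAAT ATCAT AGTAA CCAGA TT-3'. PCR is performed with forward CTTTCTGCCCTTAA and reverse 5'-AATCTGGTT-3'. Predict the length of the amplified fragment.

Forward primer CTTTCTGCCCTTAA is found on the top strand at positions 37–50.
Taking the reverse complement of AATCTGGTT gives AACCAGATT, found at positions 64–72 on the template; the primer anneals here to the top strand with its 3' end pointing upstream.
Product length = (reverse-primer end) − (forward-primer start) + 1 = 72 − 37 + 1 = 36 bp.

36 bp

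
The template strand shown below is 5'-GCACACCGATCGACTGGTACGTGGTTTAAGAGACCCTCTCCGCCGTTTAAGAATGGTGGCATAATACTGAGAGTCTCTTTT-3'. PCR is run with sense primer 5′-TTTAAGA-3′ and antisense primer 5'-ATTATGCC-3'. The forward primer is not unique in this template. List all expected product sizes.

41 bp, 20 bp

The forward primer TTTAAGA matches the top strand at positions 25–31, 46–52.
The reverse primer's reverse complement is GGCATAAT, matching at positions 58–65.
Each forward site pairs with the reverse site to give a product ending at position 65: sizes 41, 20 bp.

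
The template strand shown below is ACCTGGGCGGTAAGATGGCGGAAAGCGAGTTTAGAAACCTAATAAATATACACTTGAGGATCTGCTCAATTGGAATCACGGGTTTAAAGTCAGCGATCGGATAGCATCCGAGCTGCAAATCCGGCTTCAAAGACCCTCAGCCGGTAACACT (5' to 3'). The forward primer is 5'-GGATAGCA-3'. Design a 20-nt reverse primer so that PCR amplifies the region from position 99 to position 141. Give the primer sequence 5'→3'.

5'-GCTGAGGGTCTTTGAAGCCG-3'

The product's 3' end on the top strand is position 141.
The reverse primer anneals to the top strand over positions 122–141, i.e. to CGGCTTCAAAGACCCTCAGC.
Its sequence written 5'→3' is the reverse complement: GCTGAGGGTCTTTGAAGCCG.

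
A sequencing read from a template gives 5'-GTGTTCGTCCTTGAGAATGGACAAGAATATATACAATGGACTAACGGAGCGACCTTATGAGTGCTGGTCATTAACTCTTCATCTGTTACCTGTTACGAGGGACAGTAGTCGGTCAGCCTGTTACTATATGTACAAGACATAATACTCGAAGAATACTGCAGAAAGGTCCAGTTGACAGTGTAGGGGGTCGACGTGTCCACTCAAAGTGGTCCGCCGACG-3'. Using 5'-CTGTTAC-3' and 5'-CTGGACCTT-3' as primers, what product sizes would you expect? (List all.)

The forward primer CTGTTAC matches the top strand at positions 83–89, 90–96, 118–124.
The reverse primer's reverse complement is AAGGTCCAG, matching at positions 163–171.
Each forward site pairs with the reverse site to give a product ending at position 171: sizes 89, 82, 54 bp.

89 bp, 82 bp, 54 bp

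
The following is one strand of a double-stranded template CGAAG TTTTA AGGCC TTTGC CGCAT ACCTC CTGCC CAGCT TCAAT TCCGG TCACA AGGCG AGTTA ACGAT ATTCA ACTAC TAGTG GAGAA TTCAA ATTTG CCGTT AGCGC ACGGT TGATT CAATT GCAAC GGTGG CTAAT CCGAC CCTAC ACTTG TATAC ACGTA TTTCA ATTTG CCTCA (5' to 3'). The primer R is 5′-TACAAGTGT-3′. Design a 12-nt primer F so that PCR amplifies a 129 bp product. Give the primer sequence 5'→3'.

5'-TCCTGCCCAGCT-3'

The reverse primer's reverse complement ACACTTGTA matches the template at positions 149–157, so the product ends at position 157.
A 129 bp product then starts at position 157 − 129 + 1 = 29.
The forward primer is identical to the top strand there: TCCTGCCCAGCT.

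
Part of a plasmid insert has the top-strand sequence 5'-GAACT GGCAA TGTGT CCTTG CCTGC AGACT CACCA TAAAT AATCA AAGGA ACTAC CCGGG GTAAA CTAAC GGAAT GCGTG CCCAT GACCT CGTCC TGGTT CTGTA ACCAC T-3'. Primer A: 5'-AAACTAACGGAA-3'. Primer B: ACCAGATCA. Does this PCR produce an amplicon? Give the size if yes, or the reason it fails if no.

No product — primer B has no binding site in the template.

Primer B (ACCAGATCA) does not match the top strand, and its reverse complement TGATCTGGT does not match either.
With no annealing site for primer B, no amplification occurs.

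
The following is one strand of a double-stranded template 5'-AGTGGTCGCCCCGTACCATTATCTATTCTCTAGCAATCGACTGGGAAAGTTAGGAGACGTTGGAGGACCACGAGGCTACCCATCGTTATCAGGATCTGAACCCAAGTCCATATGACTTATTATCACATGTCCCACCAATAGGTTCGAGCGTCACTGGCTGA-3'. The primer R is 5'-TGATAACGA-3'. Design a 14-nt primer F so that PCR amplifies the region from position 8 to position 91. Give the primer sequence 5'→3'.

The reverse primer's reverse complement TCGTTATCA matches the template at positions 83–91; the product starts at position 8.
The forward primer is identical to the top strand over positions 8–21: GCCCCGTACCATTA.

5'-GCCCCGTACCATTA-3'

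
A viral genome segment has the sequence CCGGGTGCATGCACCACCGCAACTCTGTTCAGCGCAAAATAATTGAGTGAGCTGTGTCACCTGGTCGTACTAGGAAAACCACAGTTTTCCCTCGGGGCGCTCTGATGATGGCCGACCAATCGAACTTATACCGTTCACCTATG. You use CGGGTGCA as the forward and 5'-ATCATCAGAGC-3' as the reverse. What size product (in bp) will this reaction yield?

108 bp

The forward primer matches the template at positions 2–9.
Reverse complement of the reverse primer: GCTCTGATGAT. This occurs on the top strand at positions 99–109.
The product runs from position 2 to position 109, so its length is 109 − 2 + 1 = 108 bp.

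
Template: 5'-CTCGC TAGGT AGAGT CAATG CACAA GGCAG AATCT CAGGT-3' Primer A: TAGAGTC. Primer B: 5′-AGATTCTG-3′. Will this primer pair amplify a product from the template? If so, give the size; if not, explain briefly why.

Yes — a 26 bp product.

Primer A (TAGAGTC) matches the top strand at positions 10–16; it acts as a forward primer.
Primer B's reverse complement is CAGAATCT, matching the top strand at positions 28–35; it acts as a reverse primer.
The 3' ends face each other across positions 10–35, giving a 26 bp product.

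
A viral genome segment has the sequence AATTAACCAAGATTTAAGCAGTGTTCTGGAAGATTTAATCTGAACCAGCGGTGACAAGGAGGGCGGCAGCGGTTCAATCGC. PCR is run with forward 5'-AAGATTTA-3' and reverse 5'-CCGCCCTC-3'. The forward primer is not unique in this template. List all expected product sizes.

58 bp, 37 bp

The forward primer AAGATTTA matches the top strand at positions 9–16, 30–37.
The reverse primer's reverse complement is GAGGGCGG, matching at positions 59–66.
Each forward site pairs with the reverse site to give a product ending at position 66: sizes 58, 37 bp.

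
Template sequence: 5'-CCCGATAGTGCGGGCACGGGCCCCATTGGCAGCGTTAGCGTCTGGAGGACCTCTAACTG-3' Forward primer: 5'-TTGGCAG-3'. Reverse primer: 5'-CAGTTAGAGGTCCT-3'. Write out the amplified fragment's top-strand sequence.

5'-TTGGCAGCGTTAGCGTCTGGAGGACCTCTAACTG-3'

Scanning the template, TTGGCAG occurs at positions 26–32; this primer anneals to the bottom strand there with its 3' end pointing downstream.
Reverse complement of the reverse primer: AGGACCTCTAACTG. This occurs on the top strand at positions 46–59.
The product is the template from position 26 through 59 (34 bp).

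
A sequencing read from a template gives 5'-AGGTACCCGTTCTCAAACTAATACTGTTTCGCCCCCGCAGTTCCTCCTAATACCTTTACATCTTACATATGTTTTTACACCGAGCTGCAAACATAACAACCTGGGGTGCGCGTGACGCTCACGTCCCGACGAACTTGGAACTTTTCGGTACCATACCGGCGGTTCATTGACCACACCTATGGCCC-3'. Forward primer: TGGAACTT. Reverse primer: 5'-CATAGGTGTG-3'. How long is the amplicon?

The forward primer matches the template at positions 136–143.
Reverse complement of the reverse primer: CACACCTATG. This occurs on the top strand at positions 172–181.
Product length = (reverse-primer end) − (forward-primer start) + 1 = 181 − 136 + 1 = 46 bp.

46 bp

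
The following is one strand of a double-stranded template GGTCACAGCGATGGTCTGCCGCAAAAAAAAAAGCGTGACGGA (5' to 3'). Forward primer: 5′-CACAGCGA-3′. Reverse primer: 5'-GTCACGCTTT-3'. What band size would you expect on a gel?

Forward primer CACAGCGA is found on the top strand at positions 4–11.
The reverse primer's reverse complement is AAAGCGTGAC, which matches the template at positions 30–39.
Product length = (reverse-primer end) − (forward-primer start) + 1 = 39 − 4 + 1 = 36 bp.

36 bp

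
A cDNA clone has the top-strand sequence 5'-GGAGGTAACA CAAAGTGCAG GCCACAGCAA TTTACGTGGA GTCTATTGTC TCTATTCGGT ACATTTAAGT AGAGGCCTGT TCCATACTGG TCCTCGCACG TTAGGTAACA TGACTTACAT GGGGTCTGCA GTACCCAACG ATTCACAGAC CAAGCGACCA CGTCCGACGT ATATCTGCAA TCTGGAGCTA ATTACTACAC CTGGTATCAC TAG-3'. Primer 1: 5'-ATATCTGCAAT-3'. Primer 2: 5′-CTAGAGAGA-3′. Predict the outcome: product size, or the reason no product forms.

No product — primer 2 has no binding site in the template.

Primer 2 (CTAGAGAGA) does not match the top strand, and its reverse complement TCTCTCTAG does not match either.
With no annealing site for primer 2, no amplification occurs.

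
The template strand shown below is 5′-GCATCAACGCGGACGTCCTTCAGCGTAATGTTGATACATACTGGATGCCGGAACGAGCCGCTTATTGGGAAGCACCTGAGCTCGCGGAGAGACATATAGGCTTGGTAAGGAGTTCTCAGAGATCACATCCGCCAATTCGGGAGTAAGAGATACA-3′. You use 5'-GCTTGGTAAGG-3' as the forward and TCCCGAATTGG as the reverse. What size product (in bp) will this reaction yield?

43 bp

Scanning the template, GCTTGGTAAGG occurs at positions 100–110; this primer anneals to the bottom strand there with its 3' end pointing downstream.
Taking the reverse complement of TCCCGAATTGG gives CCAATTCGGGA, found at positions 132–142 on the template; the primer anneals here to the top strand with its 3' end pointing upstream.
The product runs from position 100 to position 142, so its length is 142 − 100 + 1 = 43 bp.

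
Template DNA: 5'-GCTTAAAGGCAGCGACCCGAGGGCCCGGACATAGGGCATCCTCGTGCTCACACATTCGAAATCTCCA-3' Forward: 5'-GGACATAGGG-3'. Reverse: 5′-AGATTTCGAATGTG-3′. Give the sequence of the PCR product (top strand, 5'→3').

5'-GGACATAGGGCATCCTCGTGCTCACACATTCGAAATCT-3'

Forward primer GGACATAGGG is found on the top strand at positions 27–36.
Taking the reverse complement of AGATTTCGAATGTG gives CACATTCGAAATCT, found at positions 51–64 on the template; the primer anneals here to the top strand with its 3' end pointing upstream.
The product is the template from position 27 through 64 (38 bp).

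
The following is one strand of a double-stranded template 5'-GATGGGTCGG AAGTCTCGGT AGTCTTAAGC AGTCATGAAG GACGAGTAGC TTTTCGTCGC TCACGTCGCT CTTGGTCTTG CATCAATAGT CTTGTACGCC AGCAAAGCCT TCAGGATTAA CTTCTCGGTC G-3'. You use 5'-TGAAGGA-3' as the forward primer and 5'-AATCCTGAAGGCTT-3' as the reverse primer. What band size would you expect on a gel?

83 bp

Scanning the template, TGAAGGA occurs at positions 36–42; this primer anneals to the bottom strand there with its 3' end pointing downstream.
The reverse primer's reverse complement is AAGCCTTCAGGATT, which matches the template at positions 105–118.
The product runs from position 36 to position 118, so its length is 118 − 36 + 1 = 83 bp.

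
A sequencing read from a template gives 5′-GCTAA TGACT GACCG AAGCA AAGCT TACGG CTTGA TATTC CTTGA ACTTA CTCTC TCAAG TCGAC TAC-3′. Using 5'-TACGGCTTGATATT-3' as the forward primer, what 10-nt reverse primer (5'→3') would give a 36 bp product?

5'-ACTTGAGAGA-3'

The forward primer binds at positions 26–39, so a 36 bp product ends at position 26 + 36 − 1 = 61.
The reverse primer anneals to the top strand over positions 52–61, i.e. to TCTCTCAAGT.
Its sequence written 5'→3' is the reverse complement: ACTTGAGAGA.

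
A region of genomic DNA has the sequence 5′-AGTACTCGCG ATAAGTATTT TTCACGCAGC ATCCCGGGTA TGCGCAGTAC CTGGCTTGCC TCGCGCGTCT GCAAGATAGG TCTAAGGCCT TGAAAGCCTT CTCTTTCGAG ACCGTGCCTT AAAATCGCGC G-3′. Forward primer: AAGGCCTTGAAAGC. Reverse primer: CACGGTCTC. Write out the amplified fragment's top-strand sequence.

Scanning the template, AAGGCCTTGAAAGC occurs at positions 84–97; this primer anneals to the bottom strand there with its 3' end pointing downstream.
The reverse primer's reverse complement is GAGACCGTG, which matches the template at positions 108–116.
The product is the template from position 84 through 116 (33 bp).

5'-AAGGCCTTGAAAGCCTTCTCTTTCGAGACCGTG-3'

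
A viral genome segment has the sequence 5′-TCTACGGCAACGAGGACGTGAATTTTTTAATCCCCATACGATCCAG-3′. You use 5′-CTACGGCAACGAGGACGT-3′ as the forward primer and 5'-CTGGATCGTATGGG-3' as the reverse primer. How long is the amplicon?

Forward primer CTACGGCAACGAGGACGT is found on the top strand at positions 2–19.
The reverse primer's reverse complement is CCCATACGATCCAG, which matches the template at positions 33–46.
Amplicon spans positions 2–46: 45 bp.

45 bp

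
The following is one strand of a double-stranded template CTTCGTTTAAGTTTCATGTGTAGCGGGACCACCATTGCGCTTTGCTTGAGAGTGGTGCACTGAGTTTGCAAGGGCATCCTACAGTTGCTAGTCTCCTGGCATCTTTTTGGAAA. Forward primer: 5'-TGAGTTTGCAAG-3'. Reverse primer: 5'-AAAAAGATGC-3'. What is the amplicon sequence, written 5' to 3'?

Forward primer TGAGTTTGCAAG is found on the top strand at positions 61–72.
Reverse complement of the reverse primer: GCATCTTTTT. This occurs on the top strand at positions 99–108.
The product is the template from position 61 through 108 (48 bp).

5'-TGAGTTTGCAAGGGCATCCTACAGTTGCTAGTCTCCTGGCATCTTTTT-3'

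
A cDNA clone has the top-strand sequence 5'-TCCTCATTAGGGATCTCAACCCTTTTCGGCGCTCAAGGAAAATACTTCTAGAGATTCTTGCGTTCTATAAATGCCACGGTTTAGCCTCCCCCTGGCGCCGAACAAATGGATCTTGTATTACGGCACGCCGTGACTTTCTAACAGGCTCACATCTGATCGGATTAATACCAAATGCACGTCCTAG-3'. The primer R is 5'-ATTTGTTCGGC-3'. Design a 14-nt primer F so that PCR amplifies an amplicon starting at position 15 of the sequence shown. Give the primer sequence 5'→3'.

5'-CTCAACCCTTTTCG-3'

The reverse primer's reverse complement GCCGAACAAAT matches the template at positions 97–107; the product starts at position 15.
The forward primer is identical to the top strand over positions 15–28: CTCAACCCTTTTCG.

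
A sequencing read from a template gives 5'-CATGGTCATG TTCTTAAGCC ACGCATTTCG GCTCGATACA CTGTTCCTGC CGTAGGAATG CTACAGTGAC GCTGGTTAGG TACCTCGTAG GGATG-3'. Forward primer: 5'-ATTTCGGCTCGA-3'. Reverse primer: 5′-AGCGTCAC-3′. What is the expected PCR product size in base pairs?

49 bp

Forward primer ATTTCGGCTCGA is found on the top strand at positions 25–36.
The reverse primer's reverse complement is GTGACGCT, which matches the template at positions 66–73.
Product length = (reverse-primer end) − (forward-primer start) + 1 = 73 − 25 + 1 = 49 bp.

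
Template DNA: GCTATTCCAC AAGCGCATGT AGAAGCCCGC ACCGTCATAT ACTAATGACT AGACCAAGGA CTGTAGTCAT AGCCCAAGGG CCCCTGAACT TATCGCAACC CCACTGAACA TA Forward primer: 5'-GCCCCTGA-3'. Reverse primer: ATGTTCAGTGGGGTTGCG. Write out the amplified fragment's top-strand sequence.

The forward primer matches the template at positions 80–87.
Taking the reverse complement of ATGTTCAGTGGGGTTGCG gives CGCAACCCCACTGAACAT, found at positions 94–111 on the template; the primer anneals here to the top strand with its 3' end pointing upstream.
The product is the template from position 80 through 111 (32 bp).

5'-GCCCCTGAACTTATCGCAACCCCACTGAACAT-3'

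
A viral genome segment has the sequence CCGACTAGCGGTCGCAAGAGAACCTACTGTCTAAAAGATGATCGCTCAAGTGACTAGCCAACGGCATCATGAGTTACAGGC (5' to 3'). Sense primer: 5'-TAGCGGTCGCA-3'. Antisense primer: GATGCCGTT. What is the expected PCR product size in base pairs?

Scanning the template, TAGCGGTCGCA occurs at positions 6–16; this primer anneals to the bottom strand there with its 3' end pointing downstream.
The reverse primer's reverse complement is AACGGCATC, which matches the template at positions 60–68.
Product length = (reverse-primer end) − (forward-primer start) + 1 = 68 − 6 + 1 = 63 bp.

63 bp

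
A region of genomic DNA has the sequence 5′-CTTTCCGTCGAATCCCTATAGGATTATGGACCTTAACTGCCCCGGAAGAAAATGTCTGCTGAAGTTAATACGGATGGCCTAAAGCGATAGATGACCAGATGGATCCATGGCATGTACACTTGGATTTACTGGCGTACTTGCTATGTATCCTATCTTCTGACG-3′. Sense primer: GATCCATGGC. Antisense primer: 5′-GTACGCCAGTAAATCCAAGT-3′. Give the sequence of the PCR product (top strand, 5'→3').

5'-GATCCATGGCATGTACACTTGGATTTACTGGCGTAC-3'

Scanning the template, GATCCATGGC occurs at positions 102–111; this primer anneals to the bottom strand there with its 3' end pointing downstream.
Taking the reverse complement of GTACGCCAGTAAATCCAAGT gives ACTTGGATTTACTGGCGTAC, found at positions 118–137 on the template; the primer anneals here to the top strand with its 3' end pointing upstream.
The product is the template from position 102 through 137 (36 bp).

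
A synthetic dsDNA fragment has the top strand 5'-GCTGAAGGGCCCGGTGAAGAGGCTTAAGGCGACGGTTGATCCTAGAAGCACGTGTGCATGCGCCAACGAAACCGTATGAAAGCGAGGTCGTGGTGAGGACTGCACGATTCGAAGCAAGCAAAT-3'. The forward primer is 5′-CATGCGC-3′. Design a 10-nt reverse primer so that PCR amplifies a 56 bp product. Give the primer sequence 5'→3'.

The forward primer binds at positions 57–63, so a 56 bp product ends at position 57 + 56 − 1 = 112.
The reverse primer anneals to the top strand over positions 103–112, i.e. to CACGATTCGA.
Its sequence written 5'→3' is the reverse complement: TCGAATCGTG.

5'-TCGAATCGTG-3'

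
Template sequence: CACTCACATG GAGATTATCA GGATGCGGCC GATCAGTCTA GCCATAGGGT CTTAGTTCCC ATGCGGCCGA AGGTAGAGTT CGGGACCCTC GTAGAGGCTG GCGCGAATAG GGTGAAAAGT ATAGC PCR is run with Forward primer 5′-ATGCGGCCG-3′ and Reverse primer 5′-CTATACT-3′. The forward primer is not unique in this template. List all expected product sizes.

The forward primer ATGCGGCCG matches the top strand at positions 23–31, 61–69.
The reverse primer's reverse complement is AGTATAG, matching at positions 118–124.
Each forward site pairs with the reverse site to give a product ending at position 124: sizes 102, 64 bp.

102 bp, 64 bp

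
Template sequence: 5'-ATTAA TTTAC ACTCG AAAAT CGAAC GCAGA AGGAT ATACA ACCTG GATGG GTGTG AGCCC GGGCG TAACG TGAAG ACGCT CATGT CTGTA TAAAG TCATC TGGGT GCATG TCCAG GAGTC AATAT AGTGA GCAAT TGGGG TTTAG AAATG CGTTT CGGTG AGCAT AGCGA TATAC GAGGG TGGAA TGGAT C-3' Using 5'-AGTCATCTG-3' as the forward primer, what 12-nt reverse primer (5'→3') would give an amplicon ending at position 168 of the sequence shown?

The forward primer binds at positions 94–102; the product's 3' end on the top strand is position 168.
The reverse primer anneals to the top strand over positions 157–168, i.e. to GGTGAGCATAGC.
Its sequence written 5'→3' is the reverse complement: GCTATGCTCACC.

5'-GCTATGCTCACC-3'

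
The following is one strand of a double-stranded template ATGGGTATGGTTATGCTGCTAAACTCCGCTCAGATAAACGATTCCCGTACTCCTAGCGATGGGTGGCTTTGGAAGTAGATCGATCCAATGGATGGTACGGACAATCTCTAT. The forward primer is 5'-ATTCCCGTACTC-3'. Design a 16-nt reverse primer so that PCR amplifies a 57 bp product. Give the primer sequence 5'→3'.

5'-TACCATCCATTGGATC-3'

The forward primer binds at positions 41–52, so a 57 bp product ends at position 41 + 57 − 1 = 97.
The reverse primer anneals to the top strand over positions 82–97, i.e. to GATCCAATGGATGGTA.
Its sequence written 5'→3' is the reverse complement: TACCATCCATTGGATC.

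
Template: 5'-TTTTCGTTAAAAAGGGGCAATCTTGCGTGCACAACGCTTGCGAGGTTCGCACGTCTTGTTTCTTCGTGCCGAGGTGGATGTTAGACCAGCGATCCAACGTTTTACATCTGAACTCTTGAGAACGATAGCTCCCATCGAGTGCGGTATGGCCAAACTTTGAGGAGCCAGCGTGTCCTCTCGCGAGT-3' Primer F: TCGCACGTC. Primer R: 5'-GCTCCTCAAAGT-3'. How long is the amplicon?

119 bp

Forward primer TCGCACGTC is found on the top strand at positions 47–55.
Taking the reverse complement of GCTCCTCAAAGT gives ACTTTGAGGAGC, found at positions 154–165 on the template; the primer anneals here to the top strand with its 3' end pointing upstream.
The product runs from position 47 to position 165, so its length is 165 − 47 + 1 = 119 bp.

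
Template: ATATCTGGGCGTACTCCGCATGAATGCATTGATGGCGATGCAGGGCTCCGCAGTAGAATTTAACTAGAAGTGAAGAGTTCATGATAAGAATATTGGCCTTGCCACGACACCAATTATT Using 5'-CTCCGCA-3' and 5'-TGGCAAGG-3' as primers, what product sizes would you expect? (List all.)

91 bp, 59 bp

The forward primer CTCCGCA matches the top strand at positions 14–20, 46–52.
The reverse primer's reverse complement is CCTTGCCA, matching at positions 97–104.
Each forward site pairs with the reverse site to give a product ending at position 104: sizes 91, 59 bp.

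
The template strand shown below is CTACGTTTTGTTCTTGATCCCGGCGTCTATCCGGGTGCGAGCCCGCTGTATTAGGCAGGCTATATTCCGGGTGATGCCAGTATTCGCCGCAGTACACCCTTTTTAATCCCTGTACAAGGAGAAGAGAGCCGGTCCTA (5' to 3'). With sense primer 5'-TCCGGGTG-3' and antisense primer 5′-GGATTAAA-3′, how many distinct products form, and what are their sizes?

Two products: 80 bp, 44 bp

The forward primer TCCGGGTG matches the top strand at positions 30–37, 66–73.
The reverse primer's reverse complement is TTTAATCC, matching at positions 102–109.
Each forward site pairs with the reverse site to give a product ending at position 109: sizes 80, 44 bp.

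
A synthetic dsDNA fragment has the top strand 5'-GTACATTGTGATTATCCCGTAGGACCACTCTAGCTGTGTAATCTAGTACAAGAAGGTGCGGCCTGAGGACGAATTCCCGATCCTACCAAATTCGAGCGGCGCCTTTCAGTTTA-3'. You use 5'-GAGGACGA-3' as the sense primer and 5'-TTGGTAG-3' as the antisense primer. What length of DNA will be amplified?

25 bp

Scanning the template, GAGGACGA occurs at positions 65–72; this primer anneals to the bottom strand there with its 3' end pointing downstream.
Taking the reverse complement of TTGGTAG gives CTACCAA, found at positions 83–89 on the template; the primer anneals here to the top strand with its 3' end pointing upstream.
Product length = (reverse-primer end) − (forward-primer start) + 1 = 89 − 65 + 1 = 25 bp.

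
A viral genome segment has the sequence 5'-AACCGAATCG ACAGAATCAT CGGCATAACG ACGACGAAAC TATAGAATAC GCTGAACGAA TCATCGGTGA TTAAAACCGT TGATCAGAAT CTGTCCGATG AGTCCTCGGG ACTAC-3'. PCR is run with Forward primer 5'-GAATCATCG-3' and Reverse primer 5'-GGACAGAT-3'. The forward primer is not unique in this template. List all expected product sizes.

83 bp, 39 bp

The forward primer GAATCATCG matches the top strand at positions 14–22, 58–66.
The reverse primer's reverse complement is ATCTGTCC, matching at positions 89–96.
Each forward site pairs with the reverse site to give a product ending at position 96: sizes 83, 39 bp.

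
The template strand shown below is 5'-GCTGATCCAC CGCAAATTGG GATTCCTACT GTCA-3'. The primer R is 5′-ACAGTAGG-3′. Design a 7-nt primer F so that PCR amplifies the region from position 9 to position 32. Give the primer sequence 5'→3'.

5'-ACCGCAA-3'

The reverse primer's reverse complement CCTACTGT matches the template at positions 25–32; the product starts at position 9.
The forward primer is identical to the top strand over positions 9–15: ACCGCAA.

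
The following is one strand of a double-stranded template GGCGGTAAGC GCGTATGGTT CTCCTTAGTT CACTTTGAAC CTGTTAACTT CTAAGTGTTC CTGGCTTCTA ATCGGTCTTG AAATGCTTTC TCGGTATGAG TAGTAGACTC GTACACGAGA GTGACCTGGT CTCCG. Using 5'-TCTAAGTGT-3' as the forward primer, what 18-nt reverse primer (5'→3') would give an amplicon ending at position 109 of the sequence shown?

5'-AGTCTACTACTCATACCG-3'

The forward primer binds at positions 50–58; the product's 3' end on the top strand is position 109.
The reverse primer anneals to the top strand over positions 92–109, i.e. to CGGTATGAGTAGTAGACT.
Its sequence written 5'→3' is the reverse complement: AGTCTACTACTCATACCG.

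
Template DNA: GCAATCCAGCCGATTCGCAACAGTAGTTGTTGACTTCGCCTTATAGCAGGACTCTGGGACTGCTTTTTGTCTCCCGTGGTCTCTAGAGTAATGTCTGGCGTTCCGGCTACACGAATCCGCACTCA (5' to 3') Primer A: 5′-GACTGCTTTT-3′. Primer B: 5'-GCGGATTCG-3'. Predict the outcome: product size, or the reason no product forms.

Primer A (GACTGCTTTT) matches the top strand at positions 58–67; it acts as a forward primer.
Primer B's reverse complement is CGAATCCGC, matching the top strand at positions 112–120; it acts as a reverse primer.
The 3' ends face each other across positions 58–120, giving a 63 bp product.

Yes — a 63 bp product.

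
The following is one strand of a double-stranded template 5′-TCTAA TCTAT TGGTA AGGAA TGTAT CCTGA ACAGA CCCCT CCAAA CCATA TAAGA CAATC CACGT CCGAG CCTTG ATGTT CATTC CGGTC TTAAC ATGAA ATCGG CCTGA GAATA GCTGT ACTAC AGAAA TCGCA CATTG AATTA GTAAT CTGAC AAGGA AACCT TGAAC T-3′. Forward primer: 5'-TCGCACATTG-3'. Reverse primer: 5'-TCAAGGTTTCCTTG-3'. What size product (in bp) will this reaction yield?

Scanning the template, TCGCACATTG occurs at positions 131–140; this primer anneals to the bottom strand there with its 3' end pointing downstream.
The reverse primer's reverse complement is CAAGGAAACCTTGA, which matches the template at positions 155–168.
The product runs from position 131 to position 168, so its length is 168 − 131 + 1 = 38 bp.

38 bp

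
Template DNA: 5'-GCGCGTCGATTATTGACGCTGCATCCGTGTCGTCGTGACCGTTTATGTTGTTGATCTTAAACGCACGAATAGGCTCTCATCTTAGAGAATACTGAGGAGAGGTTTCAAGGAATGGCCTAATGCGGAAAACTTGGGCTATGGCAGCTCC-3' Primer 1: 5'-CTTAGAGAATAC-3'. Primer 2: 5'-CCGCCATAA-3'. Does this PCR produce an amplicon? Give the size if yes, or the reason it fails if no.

No product — primer 2 has no binding site in the template.

Primer 2 (CCGCCATAA) does not match the top strand, and its reverse complement TTATGGCGG does not match either.
With no annealing site for primer 2, no amplification occurs.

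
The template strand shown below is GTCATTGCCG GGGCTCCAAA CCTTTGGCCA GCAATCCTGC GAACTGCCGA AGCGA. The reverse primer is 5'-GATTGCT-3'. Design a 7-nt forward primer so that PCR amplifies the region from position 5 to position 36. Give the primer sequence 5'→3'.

The reverse primer's reverse complement AGCAATC matches the template at positions 30–36; the product starts at position 5.
The forward primer is identical to the top strand over positions 5–11: TTGCCGG.

5'-TTGCCGG-3'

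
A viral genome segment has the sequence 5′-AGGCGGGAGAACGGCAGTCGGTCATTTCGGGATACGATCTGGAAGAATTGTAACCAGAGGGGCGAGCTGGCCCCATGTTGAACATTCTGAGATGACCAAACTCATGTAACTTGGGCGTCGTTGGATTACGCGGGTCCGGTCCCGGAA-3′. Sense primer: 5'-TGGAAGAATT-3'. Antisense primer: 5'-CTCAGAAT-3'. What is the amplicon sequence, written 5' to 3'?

5'-TGGAAGAATTGTAACCAGAGGGGCGAGCTGGCCCCATGTTGAACATTCTGAG-3'

Scanning the template, TGGAAGAATT occurs at positions 40–49; this primer anneals to the bottom strand there with its 3' end pointing downstream.
Taking the reverse complement of CTCAGAAT gives ATTCTGAG, found at positions 84–91 on the template; the primer anneals here to the top strand with its 3' end pointing upstream.
The product is the template from position 40 through 91 (52 bp).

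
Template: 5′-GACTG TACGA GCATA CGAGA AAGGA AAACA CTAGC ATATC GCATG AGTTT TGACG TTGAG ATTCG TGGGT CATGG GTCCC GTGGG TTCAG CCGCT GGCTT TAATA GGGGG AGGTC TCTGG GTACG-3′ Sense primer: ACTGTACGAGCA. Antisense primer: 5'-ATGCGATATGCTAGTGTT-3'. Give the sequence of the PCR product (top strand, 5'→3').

5'-ACTGTACGAGCATACGAGAAAGGAAAACACTAGCATATCGCAT-3'

Scanning the template, ACTGTACGAGCA occurs at positions 2–13; this primer anneals to the bottom strand there with its 3' end pointing downstream.
The reverse primer's reverse complement is AACACTAGCATATCGCAT, which matches the template at positions 27–44.
The product is the template from position 2 through 44 (43 bp).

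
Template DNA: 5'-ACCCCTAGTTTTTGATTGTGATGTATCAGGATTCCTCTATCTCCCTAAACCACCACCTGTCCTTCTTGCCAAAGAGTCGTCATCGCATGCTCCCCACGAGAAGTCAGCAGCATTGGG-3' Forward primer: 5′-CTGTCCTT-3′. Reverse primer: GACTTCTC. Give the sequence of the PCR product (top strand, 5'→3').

Forward primer CTGTCCTT is found on the top strand at positions 57–64.
The reverse primer's reverse complement is GAGAAGTC, which matches the template at positions 98–105.
The product is the template from position 57 through 105 (49 bp).

5'-CTGTCCTTCTTGCCAAAGAGTCGTCATCGCATGCTCCCCACGAGAAGTC-3'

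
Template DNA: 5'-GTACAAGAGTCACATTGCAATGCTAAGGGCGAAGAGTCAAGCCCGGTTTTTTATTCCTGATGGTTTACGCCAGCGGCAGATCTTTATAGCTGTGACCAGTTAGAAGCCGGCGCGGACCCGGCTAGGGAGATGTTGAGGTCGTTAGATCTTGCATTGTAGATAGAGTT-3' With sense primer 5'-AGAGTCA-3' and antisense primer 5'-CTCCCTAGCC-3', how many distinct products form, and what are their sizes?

Two products: 124 bp, 97 bp

The forward primer AGAGTCA matches the top strand at positions 6–12, 33–39.
The reverse primer's reverse complement is GGCTAGGGAG, matching at positions 120–129.
Each forward site pairs with the reverse site to give a product ending at position 129: sizes 124, 97 bp.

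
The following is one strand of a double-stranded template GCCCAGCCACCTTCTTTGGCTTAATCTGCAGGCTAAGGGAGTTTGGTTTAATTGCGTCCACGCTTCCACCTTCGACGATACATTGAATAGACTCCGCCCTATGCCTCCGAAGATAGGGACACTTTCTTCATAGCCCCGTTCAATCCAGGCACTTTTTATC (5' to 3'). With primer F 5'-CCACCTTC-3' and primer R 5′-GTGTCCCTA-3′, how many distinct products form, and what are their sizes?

The forward primer CCACCTTC matches the top strand at positions 7–14, 66–73.
The reverse primer's reverse complement is TAGGGACAC, matching at positions 114–122.
Each forward site pairs with the reverse site to give a product ending at position 122: sizes 116, 57 bp.

Two products: 116 bp, 57 bp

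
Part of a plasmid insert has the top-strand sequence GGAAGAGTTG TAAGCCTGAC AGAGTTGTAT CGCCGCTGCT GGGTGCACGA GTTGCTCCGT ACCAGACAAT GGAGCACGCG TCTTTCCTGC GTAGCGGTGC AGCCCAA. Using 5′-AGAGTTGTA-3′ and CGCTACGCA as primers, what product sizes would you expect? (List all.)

The forward primer AGAGTTGTA matches the top strand at positions 4–12, 21–29.
The reverse primer's reverse complement is TGCGTAGCG, matching at positions 88–96.
Each forward site pairs with the reverse site to give a product ending at position 96: sizes 93, 76 bp.

93 bp, 76 bp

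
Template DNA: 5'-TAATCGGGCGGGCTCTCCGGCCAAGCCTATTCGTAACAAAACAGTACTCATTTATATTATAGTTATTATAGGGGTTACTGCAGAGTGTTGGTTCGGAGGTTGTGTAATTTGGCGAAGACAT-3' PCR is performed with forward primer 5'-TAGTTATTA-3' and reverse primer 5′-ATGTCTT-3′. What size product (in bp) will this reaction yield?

62 bp

Scanning the template, TAGTTATTA occurs at positions 60–68; this primer anneals to the bottom strand there with its 3' end pointing downstream.
Taking the reverse complement of ATGTCTT gives AAGACAT, found at positions 115–121 on the template; the primer anneals here to the top strand with its 3' end pointing upstream.
Product length = (reverse-primer end) − (forward-primer start) + 1 = 121 − 60 + 1 = 62 bp.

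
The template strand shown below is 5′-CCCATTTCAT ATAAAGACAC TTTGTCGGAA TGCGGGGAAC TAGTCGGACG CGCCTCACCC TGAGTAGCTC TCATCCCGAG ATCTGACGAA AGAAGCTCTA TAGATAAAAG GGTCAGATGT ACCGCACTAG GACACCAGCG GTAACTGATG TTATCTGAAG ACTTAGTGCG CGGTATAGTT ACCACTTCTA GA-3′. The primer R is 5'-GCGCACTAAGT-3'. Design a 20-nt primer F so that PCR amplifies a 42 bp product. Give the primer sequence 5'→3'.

5'-GGACACCAGCGGTAACTGAT-3'

The reverse primer's reverse complement ACTTAGTGCGC matches the template at positions 161–171, so the product ends at position 171.
A 42 bp product then starts at position 171 − 42 + 1 = 130.
The forward primer is identical to the top strand there: GGACACCAGCGGTAACTGAT.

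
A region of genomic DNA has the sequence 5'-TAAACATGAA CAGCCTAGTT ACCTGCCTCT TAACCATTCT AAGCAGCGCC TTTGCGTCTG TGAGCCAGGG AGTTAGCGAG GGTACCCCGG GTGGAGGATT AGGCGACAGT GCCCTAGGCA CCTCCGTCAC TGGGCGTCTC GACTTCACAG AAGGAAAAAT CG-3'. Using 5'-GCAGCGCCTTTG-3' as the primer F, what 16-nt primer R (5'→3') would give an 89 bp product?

The forward primer binds at positions 43–54, so an 89 bp product ends at position 43 + 89 − 1 = 131.
The reverse primer anneals to the top strand over positions 116–131, i.e. to AGGCACCTCCGTCACT.
Its sequence written 5'→3' is the reverse complement: AGTGACGGAGGTGCCT.

5'-AGTGACGGAGGTGCCT-3'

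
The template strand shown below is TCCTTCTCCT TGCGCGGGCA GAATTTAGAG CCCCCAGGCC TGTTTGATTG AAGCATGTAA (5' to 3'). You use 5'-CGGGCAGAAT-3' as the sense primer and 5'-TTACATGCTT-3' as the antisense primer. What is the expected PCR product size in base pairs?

The forward primer matches the template at positions 15–24.
Taking the reverse complement of TTACATGCTT gives AAGCATGTAA, found at positions 51–60 on the template; the primer anneals here to the top strand with its 3' end pointing upstream.
The product runs from position 15 to position 60, so its length is 60 − 15 + 1 = 46 bp.

46 bp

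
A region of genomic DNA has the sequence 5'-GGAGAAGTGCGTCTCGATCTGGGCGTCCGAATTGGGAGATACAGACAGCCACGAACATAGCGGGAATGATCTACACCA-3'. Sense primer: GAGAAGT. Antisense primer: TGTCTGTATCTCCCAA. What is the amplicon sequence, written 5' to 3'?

5'-GAGAAGTGCGTCTCGATCTGGGCGTCCGAATTGGGAGATACAGACA-3'

Forward primer GAGAAGT is found on the top strand at positions 2–8.
Taking the reverse complement of TGTCTGTATCTCCCAA gives TTGGGAGATACAGACA, found at positions 32–47 on the template; the primer anneals here to the top strand with its 3' end pointing upstream.
The product is the template from position 2 through 47 (46 bp).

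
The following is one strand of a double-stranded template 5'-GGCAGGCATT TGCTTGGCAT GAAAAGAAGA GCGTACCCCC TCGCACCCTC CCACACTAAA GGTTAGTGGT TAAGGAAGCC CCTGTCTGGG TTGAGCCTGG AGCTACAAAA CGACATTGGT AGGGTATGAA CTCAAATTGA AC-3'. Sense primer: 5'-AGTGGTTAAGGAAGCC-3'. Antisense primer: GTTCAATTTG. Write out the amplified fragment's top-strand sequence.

Scanning the template, AGTGGTTAAGGAAGCC occurs at positions 65–80; this primer anneals to the bottom strand there with its 3' end pointing downstream.
Reverse complement of the reverse primer: CAAATTGAAC. This occurs on the top strand at positions 133–142.
The product is the template from position 65 through 142 (78 bp).

5'-AGTGGTTAAGGAAGCCCCTGTCTGGGTTGAGCCTGGAGCTACAAAACGACATTGGTAGGGTATGAACTCAAATTGAAC-3'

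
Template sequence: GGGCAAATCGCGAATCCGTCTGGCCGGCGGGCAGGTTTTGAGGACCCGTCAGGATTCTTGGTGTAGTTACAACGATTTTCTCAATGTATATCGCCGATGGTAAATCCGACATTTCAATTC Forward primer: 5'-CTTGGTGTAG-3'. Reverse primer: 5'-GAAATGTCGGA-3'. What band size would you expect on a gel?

Forward primer CTTGGTGTAG is found on the top strand at positions 57–66.
Reverse complement of the reverse primer: TCCGACATTTC. This occurs on the top strand at positions 105–115.
The product runs from position 57 to position 115, so its length is 115 − 57 + 1 = 59 bp.

59 bp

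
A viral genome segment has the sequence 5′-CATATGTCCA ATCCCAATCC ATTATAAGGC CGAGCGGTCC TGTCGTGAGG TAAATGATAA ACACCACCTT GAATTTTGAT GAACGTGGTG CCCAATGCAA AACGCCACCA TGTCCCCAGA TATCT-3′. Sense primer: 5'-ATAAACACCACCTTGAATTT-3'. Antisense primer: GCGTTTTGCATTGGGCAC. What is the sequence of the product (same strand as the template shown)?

Forward primer ATAAACACCACCTTGAATTT is found on the top strand at positions 57–76.
Reverse complement of the reverse primer: GTGCCCAATGCAAAACGC. This occurs on the top strand at positions 88–105.
The product is the template from position 57 through 105 (49 bp).

5'-ATAAACACCACCTTGAATTTTGATGAACGTGGTGCCCAATGCAAAACGC-3'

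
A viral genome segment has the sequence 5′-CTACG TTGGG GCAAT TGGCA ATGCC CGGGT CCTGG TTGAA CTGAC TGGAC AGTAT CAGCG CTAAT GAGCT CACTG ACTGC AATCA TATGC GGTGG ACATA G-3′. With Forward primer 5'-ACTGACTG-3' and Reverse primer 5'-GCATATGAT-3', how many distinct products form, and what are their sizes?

The forward primer ACTGACTG matches the top strand at positions 40–47, 72–79.
The reverse primer's reverse complement is ATCATATGC, matching at positions 82–90.
Each forward site pairs with the reverse site to give a product ending at position 90: sizes 51, 19 bp.

Two products: 51 bp, 19 bp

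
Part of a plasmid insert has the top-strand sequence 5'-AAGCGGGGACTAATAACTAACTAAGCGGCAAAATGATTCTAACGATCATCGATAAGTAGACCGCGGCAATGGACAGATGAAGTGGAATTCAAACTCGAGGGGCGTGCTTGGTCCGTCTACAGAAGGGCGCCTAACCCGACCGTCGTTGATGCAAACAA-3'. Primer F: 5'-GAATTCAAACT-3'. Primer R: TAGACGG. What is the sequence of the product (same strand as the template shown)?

5'-GAATTCAAACTCGAGGGGCGTGCTTGGTCCGTCTA-3'

Forward primer GAATTCAAACT is found on the top strand at positions 85–95.
The reverse primer's reverse complement is CCGTCTA, which matches the template at positions 113–119.
The product is the template from position 85 through 119 (35 bp).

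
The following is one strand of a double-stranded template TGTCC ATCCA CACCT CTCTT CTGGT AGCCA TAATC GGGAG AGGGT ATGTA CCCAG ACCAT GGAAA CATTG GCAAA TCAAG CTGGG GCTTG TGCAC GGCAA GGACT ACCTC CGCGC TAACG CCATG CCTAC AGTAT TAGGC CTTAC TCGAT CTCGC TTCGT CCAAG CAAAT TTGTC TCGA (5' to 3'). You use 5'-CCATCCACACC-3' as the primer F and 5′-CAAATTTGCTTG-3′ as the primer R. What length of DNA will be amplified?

Scanning the template, CCATCCACACC occurs at positions 4–14; this primer anneals to the bottom strand there with its 3' end pointing downstream.
Taking the reverse complement of CAAATTTGCTTG gives CAAGCAAATTTG, found at positions 162–173 on the template; the primer anneals here to the top strand with its 3' end pointing upstream.
Product length = (reverse-primer end) − (forward-primer start) + 1 = 173 − 4 + 1 = 170 bp.

170 bp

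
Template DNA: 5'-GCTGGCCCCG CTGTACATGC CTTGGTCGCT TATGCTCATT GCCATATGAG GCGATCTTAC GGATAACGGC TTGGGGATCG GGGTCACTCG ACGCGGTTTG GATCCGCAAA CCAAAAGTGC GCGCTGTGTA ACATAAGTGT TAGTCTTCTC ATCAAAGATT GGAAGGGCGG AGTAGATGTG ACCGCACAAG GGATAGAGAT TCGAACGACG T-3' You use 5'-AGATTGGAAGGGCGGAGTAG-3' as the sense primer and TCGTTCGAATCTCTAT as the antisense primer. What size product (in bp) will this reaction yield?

Forward primer AGATTGGAAGGGCGGAGTAG is found on the top strand at positions 156–175.
The reverse primer's reverse complement is ATAGAGATTCGAACGA, which matches the template at positions 193–208.
Amplicon spans positions 156–208: 53 bp.

53 bp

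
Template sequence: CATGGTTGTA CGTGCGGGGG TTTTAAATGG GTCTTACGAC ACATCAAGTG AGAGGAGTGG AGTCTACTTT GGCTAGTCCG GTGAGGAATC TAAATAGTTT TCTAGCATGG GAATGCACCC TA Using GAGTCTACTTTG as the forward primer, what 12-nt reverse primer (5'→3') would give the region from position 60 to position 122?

5'-TAGGGTGCATTC-3'

The product's 3' end on the top strand is position 122.
The reverse primer anneals to the top strand over positions 111–122, i.e. to GAATGCACCCTA.
Its sequence written 5'→3' is the reverse complement: TAGGGTGCATTC.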